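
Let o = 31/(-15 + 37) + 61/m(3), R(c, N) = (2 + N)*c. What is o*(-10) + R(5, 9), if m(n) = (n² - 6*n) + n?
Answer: 4705/33 ≈ 142.58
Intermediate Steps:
m(n) = n² - 5*n
R(c, N) = c*(2 + N)
o = -289/33 (o = 31/(-15 + 37) + 61/((3*(-5 + 3))) = 31/22 + 61/((3*(-2))) = 31*(1/22) + 61/(-6) = 31/22 + 61*(-⅙) = 31/22 - 61/6 = -289/33 ≈ -8.7576)
o*(-10) + R(5, 9) = -289/33*(-10) + 5*(2 + 9) = 2890/33 + 5*11 = 2890/33 + 55 = 4705/33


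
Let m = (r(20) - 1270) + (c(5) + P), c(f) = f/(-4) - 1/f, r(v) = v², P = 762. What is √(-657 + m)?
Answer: I*√76645/10 ≈ 27.685*I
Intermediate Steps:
c(f) = -1/f - f/4 (c(f) = f*(-¼) - 1/f = -f/4 - 1/f = -1/f - f/4)
m = -2189/20 (m = (20² - 1270) + ((-1/5 - ¼*5) + 762) = (400 - 1270) + ((-1*⅕ - 5/4) + 762) = -870 + ((-⅕ - 5/4) + 762) = -870 + (-29/20 + 762) = -870 + 15211/20 = -2189/20 ≈ -109.45)
√(-657 + m) = √(-657 - 2189/20) = √(-15329/20) = I*√76645/10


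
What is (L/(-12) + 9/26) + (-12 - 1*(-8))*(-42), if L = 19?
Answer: 26015/156 ≈ 166.76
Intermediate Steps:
(L/(-12) + 9/26) + (-12 - 1*(-8))*(-42) = (19/(-12) + 9/26) + (-12 - 1*(-8))*(-42) = (19*(-1/12) + 9*(1/26)) + (-12 + 8)*(-42) = (-19/12 + 9/26) - 4*(-42) = -193/156 + 168 = 26015/156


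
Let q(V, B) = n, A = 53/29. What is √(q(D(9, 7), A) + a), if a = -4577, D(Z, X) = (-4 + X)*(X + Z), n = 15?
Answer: I*√4562 ≈ 67.543*I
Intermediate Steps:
A = 53/29 (A = 53*(1/29) = 53/29 ≈ 1.8276)
q(V, B) = 15
√(q(D(9, 7), A) + a) = √(15 - 4577) = √(-4562) = I*√4562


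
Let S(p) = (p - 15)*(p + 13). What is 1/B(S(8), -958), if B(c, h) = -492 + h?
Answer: -1/1450 ≈ -0.00068966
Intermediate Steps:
S(p) = (-15 + p)*(13 + p)
1/B(S(8), -958) = 1/(-492 - 958) = 1/(-1450) = -1/1450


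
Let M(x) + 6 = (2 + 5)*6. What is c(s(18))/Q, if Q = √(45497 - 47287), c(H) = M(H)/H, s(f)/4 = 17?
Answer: -9*I*√1790/30430 ≈ -0.012513*I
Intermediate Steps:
M(x) = 36 (M(x) = -6 + (2 + 5)*6 = -6 + 7*6 = -6 + 42 = 36)
s(f) = 68 (s(f) = 4*17 = 68)
c(H) = 36/H
Q = I*√1790 (Q = √(-1790) = I*√1790 ≈ 42.308*I)
c(s(18))/Q = (36/68)/((I*√1790)) = (36*(1/68))*(-I*√1790/1790) = 9*(-I*√1790/1790)/17 = -9*I*√1790/30430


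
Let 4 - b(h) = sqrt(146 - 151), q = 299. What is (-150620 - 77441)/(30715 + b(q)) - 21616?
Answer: -20405094782915/943656966 - 228061*I*sqrt(5)/943656966 ≈ -21623.0 - 0.00054041*I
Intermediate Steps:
b(h) = 4 - I*sqrt(5) (b(h) = 4 - sqrt(146 - 151) = 4 - sqrt(-5) = 4 - I*sqrt(5))
(-150620 - 77441)/(30715 + b(q)) - 21616 = (-150620 - 77441)/(30715 + (4 - I*sqrt(5))) - 21616 = -228061/(30719 - I*sqrt(5)) - 21616 = -21616 - 228061/(30719 - I*sqrt(5))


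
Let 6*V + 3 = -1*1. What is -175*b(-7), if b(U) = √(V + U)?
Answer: -175*I*√69/3 ≈ -484.55*I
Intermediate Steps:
V = -⅔ (V = -½ + (-1*1)/6 = -½ + (⅙)*(-1) = -½ - ⅙ = -⅔ ≈ -0.66667)
b(U) = √(-⅔ + U)
-175*b(-7) = -175*√(-6 + 9*(-7))/3 = -175*√(-6 - 63)/3 = -175*√(-69)/3 = -175*I*√69/3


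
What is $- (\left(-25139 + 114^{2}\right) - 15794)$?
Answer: $27937$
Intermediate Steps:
$- (\left(-25139 + 114^{2}\right) - 15794) = - (\left(-25139 + 12996\right) - 15794) = - (-12143 - 15794) = \left(-1\right) \left(-27937\right) = 27937$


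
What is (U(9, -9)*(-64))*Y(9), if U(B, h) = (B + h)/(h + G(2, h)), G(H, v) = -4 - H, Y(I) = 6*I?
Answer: 0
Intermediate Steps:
U(B, h) = (B + h)/(-6 + h) (U(B, h) = (B + h)/(h + (-4 - 1*2)) = (B + h)/(h + (-4 - 2)) = (B + h)/(h - 6) = (B + h)/(-6 + h))
(U(9, -9)*(-64))*Y(9) = (((9 - 9)/(-6 - 9))*(-64))*(6*9) = ((0/(-15))*(-64))*54 = (-1/15*0*(-64))*54 = (0*(-64))*54 = 0*54 = 0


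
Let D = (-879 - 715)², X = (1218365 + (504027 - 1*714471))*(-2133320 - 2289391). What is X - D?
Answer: -4457745834667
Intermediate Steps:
X = -4457743293831 (X = (1218365 + (504027 - 714471))*(-4422711) = (1218365 - 210444)*(-4422711) = 1007921*(-4422711) = -4457743293831)
D = 2540836 (D = (-1594)² = 2540836)
X - D = -4457743293831 - 1*2540836 = -4457743293831 - 2540836 = -4457745834667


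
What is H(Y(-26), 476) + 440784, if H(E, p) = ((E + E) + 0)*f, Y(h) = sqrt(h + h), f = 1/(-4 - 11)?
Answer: 440784 - 4*I*sqrt(13)/15 ≈ 4.4078e+5 - 0.96148*I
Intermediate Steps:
f = -1/15 (f = 1/(-15) = -1/15 ≈ -0.066667)
Y(h) = sqrt(2)*sqrt(h) (Y(h) = sqrt(2*h) = sqrt(2)*sqrt(h))
H(E, p) = -2*E/15 (H(E, p) = ((E + E) + 0)*(-1/15) = (2*E + 0)*(-1/15) = (2*E)*(-1/15) = -2*E/15)
H(Y(-26), 476) + 440784 = -2*sqrt(2)*sqrt(-26)/15 + 440784 = -2*sqrt(2)*I*sqrt(26)/15 + 440784 = -4*I*sqrt(13)/15 + 440784 = 440784 - 4*I*sqrt(13)/15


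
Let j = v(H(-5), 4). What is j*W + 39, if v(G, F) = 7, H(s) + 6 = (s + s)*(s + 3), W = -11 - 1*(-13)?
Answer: 53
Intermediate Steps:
W = 2 (W = -11 + 13 = 2)
H(s) = -6 + 2*s*(3 + s) (H(s) = -6 + (s + s)*(s + 3) = -6 + (2*s)*(3 + s) = -6 + 2*s*(3 + s))
j = 7
j*W + 39 = 7*2 + 39 = 14 + 39 = 53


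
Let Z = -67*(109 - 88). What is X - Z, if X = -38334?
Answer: -36927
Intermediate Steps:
Z = -1407 (Z = -67*21 = -1407)
X - Z = -38334 - 1*(-1407) = -38334 + 1407 = -36927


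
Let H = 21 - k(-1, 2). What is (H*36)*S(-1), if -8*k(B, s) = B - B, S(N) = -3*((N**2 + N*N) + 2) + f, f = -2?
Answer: -10584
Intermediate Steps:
S(N) = -8 - 6*N**2 (S(N) = -3*((N**2 + N*N) + 2) - 2 = -3*((N**2 + N**2) + 2) - 2 = -3*(2*N**2 + 2) - 2 = -3*(2 + 2*N**2) - 2 = (-6 - 6*N**2) - 2 = -8 - 6*N**2)
k(B, s) = 0 (k(B, s) = -(B - B)/8 = -1/8*0 = 0)
H = 21 (H = 21 - 1*0 = 21 + 0 = 21)
(H*36)*S(-1) = (21*36)*(-8 - 6*(-1)**2) = 756*(-8 - 6*1) = 756*(-8 - 6) = 756*(-14) = -10584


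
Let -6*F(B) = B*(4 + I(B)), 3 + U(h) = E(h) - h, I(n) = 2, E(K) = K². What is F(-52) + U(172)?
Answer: 29461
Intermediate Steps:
U(h) = -3 + h² - h (U(h) = -3 + (h² - h) = -3 + h² - h)
F(B) = -B (F(B) = -B*(4 + 2)/6 = -B*6/6 = -B)
F(-52) + U(172) = -1*(-52) + (-3 + 172² - 1*172) = 52 + (-3 + 29584 - 172) = 52 + 29409 = 29461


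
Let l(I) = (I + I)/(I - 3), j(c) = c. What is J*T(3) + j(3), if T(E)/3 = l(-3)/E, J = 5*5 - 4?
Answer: 24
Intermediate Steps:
l(I) = 2*I/(-3 + I) (l(I) = (2*I)/(-3 + I) = 2*I/(-3 + I))
J = 21 (J = 25 - 4 = 21)
T(E) = 3/E (T(E) = 3*((2*(-3)/(-3 - 3))/E) = 3*((2*(-3)/(-6))/E) = 3*((2*(-3)*(-⅙))/E) = 3*(1/E) = 3/E)
J*T(3) + j(3) = 21*(3/3) + 3 = 21*(3*(⅓)) + 3 = 21*1 + 3 = 21 + 3 = 24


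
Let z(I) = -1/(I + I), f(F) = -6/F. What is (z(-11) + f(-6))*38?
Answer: 437/11 ≈ 39.727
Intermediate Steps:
z(I) = -1/(2*I)
(z(-11) + f(-6))*38 = (-1/2/(-11) - 6/(-6))*38 = (-1/2*(-1/11) - 6*(-1/6))*38 = (1/22 + 1)*38 = (23/22)*38 = 437/11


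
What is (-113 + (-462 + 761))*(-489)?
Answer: -90954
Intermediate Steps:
(-113 + (-462 + 761))*(-489) = (-113 + 299)*(-489) = 186*(-489) = -90954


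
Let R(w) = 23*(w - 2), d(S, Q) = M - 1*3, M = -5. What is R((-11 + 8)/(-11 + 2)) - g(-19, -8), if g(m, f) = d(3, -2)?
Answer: -91/3 ≈ -30.333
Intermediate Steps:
d(S, Q) = -8 (d(S, Q) = -5 - 1*3 = -5 - 3 = -8)
g(m, f) = -8
R(w) = -46 + 23*w (R(w) = 23*(-2 + w) = -46 + 23*w)
R((-11 + 8)/(-11 + 2)) - g(-19, -8) = (-46 + 23*((-11 + 8)/(-11 + 2))) - 1*(-8) = (-46 + 23*(-3/(-9))) + 8 = (-46 + 23*(-3*(-1/9))) + 8 = (-46 + 23*(1/3)) + 8 = (-46 + 23/3) + 8 = -115/3 + 8 = -91/3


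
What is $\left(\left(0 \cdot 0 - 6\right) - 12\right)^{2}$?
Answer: $324$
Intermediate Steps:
$\left(\left(0 \cdot 0 - 6\right) - 12\right)^{2} = \left(\left(0 - 6\right) - 12\right)^{2} = \left(-6 - 12\right)^{2} = \left(-18\right)^{2} = 324$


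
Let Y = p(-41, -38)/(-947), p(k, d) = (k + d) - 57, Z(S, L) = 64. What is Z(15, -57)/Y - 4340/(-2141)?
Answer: 16293996/36397 ≈ 447.67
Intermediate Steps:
p(k, d) = -57 + d + k (p(k, d) = (d + k) - 57 = -57 + d + k)
Y = 136/947 (Y = (-57 - 38 - 41)/(-947) = -136*(-1/947) = 136/947 ≈ 0.14361)
Z(15, -57)/Y - 4340/(-2141) = 64/(136/947) - 4340/(-2141) = 64*(947/136) - 4340*(-1/2141) = 7576/17 + 4340/2141 = 16293996/36397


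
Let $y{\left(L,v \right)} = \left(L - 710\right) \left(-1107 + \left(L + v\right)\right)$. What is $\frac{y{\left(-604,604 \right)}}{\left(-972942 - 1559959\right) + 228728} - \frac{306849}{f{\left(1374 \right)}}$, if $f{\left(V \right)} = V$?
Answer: $- \frac{236343932843}{1055311234} \approx -223.96$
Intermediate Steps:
$y{\left(L,v \right)} = \left(-710 + L\right) \left(-1107 + L + v\right)$
$\frac{y{\left(-604,604 \right)}}{\left(-972942 - 1559959\right) + 228728} - \frac{306849}{f{\left(1374 \right)}} = \frac{785970 + \left(-604\right)^{2} - -1097468 - 428840 - 364816}{\left(-972942 - 1559959\right) + 228728} - \frac{306849}{1374} = \frac{785970 + 364816 + 1097468 - 428840 - 364816}{-2532901 + 228728} - \frac{102283}{458} = \frac{1454598}{-2304173} - \frac{102283}{458} = 1454598 \left(- \frac{1}{2304173}\right) - \frac{102283}{458} = - \frac{1454598}{2304173} - \frac{102283}{458} = - \frac{236343932843}{1055311234}$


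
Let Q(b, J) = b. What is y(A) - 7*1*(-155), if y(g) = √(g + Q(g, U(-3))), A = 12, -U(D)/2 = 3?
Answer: 1085 + 2*√6 ≈ 1089.9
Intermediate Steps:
U(D) = -6 (U(D) = -2*3 = -6)
y(g) = √2*√g (y(g) = √(g + g) = √(2*g) = √2*√g)
y(A) - 7*1*(-155) = √2*√12 - 7*1*(-155) = √2*(2*√3) - 7*(-155) = 2*√6 + 1085 = 1085 + 2*√6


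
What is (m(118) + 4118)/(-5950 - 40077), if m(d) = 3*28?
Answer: -4202/46027 ≈ -0.091294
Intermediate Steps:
m(d) = 84
(m(118) + 4118)/(-5950 - 40077) = (84 + 4118)/(-5950 - 40077) = 4202/(-46027) = 4202*(-1/46027) = -4202/46027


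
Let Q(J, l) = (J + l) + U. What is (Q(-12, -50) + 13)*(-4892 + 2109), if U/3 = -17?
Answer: 278300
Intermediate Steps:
U = -51 (U = 3*(-17) = -51)
Q(J, l) = -51 + J + l (Q(J, l) = (J + l) - 51 = -51 + J + l)
(Q(-12, -50) + 13)*(-4892 + 2109) = ((-51 - 12 - 50) + 13)*(-4892 + 2109) = (-113 + 13)*(-2783) = -100*(-2783) = 278300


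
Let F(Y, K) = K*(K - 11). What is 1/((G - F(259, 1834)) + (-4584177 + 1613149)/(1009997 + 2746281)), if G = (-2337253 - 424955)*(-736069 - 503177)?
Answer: 1878139/6428967219422800740 ≈ 2.9214e-13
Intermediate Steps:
F(Y, K) = K*(-11 + K)
G = 3423055215168 (G = -2762208*(-1239246) = 3423055215168)
1/((G - F(259, 1834)) + (-4584177 + 1613149)/(1009997 + 2746281)) = 1/((3423055215168 - 1834*(-11 + 1834)) + (-4584177 + 1613149)/(1009997 + 2746281)) = 1/((3423055215168 - 1834*1823) - 2971028/3756278) = 1/((3423055215168 - 1*3343382) - 2971028*1/3756278) = 1/((3423055215168 - 3343382) - 1485514/1878139) = 1/(3423051871786 - 1485514/1878139) = 1/(6428967219422800740/1878139) = 1878139/6428967219422800740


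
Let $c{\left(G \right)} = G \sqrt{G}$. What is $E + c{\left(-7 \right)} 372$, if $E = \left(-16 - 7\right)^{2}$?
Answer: $529 - 2604 i \sqrt{7} \approx 529.0 - 6889.5 i$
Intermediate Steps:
$c{\left(G \right)} = G^{\frac{3}{2}}$
$E = 529$ ($E = \left(-23\right)^{2} = 529$)
$E + c{\left(-7 \right)} 372 = 529 + \left(-7\right)^{\frac{3}{2}} \cdot 372 = 529 + - 7 i \sqrt{7} \cdot 372 = 529 - 2604 i \sqrt{7}$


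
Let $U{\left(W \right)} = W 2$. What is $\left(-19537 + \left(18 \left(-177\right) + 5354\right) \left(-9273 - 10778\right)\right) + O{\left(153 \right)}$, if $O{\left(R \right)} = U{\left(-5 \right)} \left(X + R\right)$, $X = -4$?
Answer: $-43491595$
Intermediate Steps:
$U{\left(W \right)} = 2 W$
$O{\left(R \right)} = 40 - 10 R$ ($O{\left(R \right)} = 2 \left(-5\right) \left(-4 + R\right) = - 10 \left(-4 + R\right) = 40 - 10 R$)
$\left(-19537 + \left(18 \left(-177\right) + 5354\right) \left(-9273 - 10778\right)\right) + O{\left(153 \right)} = \left(-19537 + \left(18 \left(-177\right) + 5354\right) \left(-9273 - 10778\right)\right) + \left(40 - 1530\right) = \left(-19537 + \left(-3186 + 5354\right) \left(-20051\right)\right) + \left(40 - 1530\right) = \left(-19537 + 2168 \left(-20051\right)\right) - 1490 = \left(-19537 - 43470568\right) - 1490 = -43490105 - 1490 = -43491595$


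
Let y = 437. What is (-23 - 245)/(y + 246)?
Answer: -268/683 ≈ -0.39239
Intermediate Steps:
(-23 - 245)/(y + 246) = (-23 - 245)/(437 + 246) = -268/683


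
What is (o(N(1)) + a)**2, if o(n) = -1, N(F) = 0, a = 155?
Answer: 23716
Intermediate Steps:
(o(N(1)) + a)**2 = (-1 + 155)**2 = 154**2 = 23716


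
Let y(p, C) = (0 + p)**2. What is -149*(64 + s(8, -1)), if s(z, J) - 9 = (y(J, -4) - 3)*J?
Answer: -11175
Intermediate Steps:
y(p, C) = p**2
s(z, J) = 9 + J*(-3 + J**2) (s(z, J) = 9 + (J**2 - 3)*J = 9 + (-3 + J**2)*J = 9 + J*(-3 + J**2))
-149*(64 + s(8, -1)) = -149*(64 + (9 + (-1)**3 - 3*(-1))) = -149*(64 + (9 - 1 + 3)) = -149*(64 + 11) = -149*75 = -11175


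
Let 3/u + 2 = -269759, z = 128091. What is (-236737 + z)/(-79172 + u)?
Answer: 29308453606/21357517895 ≈ 1.3723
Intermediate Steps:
u = -3/269761 (u = 3/(-2 - 269759) = 3/(-269761) = 3*(-1/269761) = -3/269761 ≈ -1.1121e-5)
(-236737 + z)/(-79172 + u) = (-236737 + 128091)/(-79172 - 3/269761) = -108646/(-21357517895/269761) = -108646*(-269761/21357517895) = 29308453606/21357517895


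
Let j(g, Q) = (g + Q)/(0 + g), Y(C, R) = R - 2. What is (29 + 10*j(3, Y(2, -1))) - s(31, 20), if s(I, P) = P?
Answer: 9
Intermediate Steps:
Y(C, R) = -2 + R
j(g, Q) = (Q + g)/g
(29 + 10*j(3, Y(2, -1))) - s(31, 20) = (29 + 10*(((-2 - 1) + 3)/3)) - 1*20 = (29 + 10*((-3 + 3)/3)) - 20 = (29 + 10*((⅓)*0)) - 20 = (29 + 10*0) - 20 = (29 + 0) - 20 = 29 - 20 = 9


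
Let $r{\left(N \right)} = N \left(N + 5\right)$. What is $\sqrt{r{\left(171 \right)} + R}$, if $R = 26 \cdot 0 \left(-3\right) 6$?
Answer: $12 \sqrt{209} \approx 173.48$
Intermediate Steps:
$R = 0$ ($R = 26 \cdot 0 \cdot 6 = 0 \cdot 6 = 0$)
$r{\left(N \right)} = N \left(5 + N\right)$
$\sqrt{r{\left(171 \right)} + R} = \sqrt{171 \left(5 + 171\right) + 0} = \sqrt{171 \cdot 176 + 0} = \sqrt{30096 + 0} = \sqrt{30096} = 12 \sqrt{209}$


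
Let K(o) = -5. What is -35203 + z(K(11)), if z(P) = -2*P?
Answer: -35193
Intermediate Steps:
-35203 + z(K(11)) = -35203 - 2*(-5) = -35203 + 10 = -35193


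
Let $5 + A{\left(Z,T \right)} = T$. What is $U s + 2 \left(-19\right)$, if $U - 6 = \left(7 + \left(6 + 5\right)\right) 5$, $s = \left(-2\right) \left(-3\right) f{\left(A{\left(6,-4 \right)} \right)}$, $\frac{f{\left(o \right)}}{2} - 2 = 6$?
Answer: $9178$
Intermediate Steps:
$A{\left(Z,T \right)} = -5 + T$
$f{\left(o \right)} = 16$ ($f{\left(o \right)} = 4 + 2 \cdot 6 = 4 + 12 = 16$)
$s = 96$ ($s = \left(-2\right) \left(-3\right) 16 = 6 \cdot 16 = 96$)
$U = 96$ ($U = 6 + \left(7 + \left(6 + 5\right)\right) 5 = 6 + \left(7 + 11\right) 5 = 6 + 18 \cdot 5 = 6 + 90 = 96$)
$U s + 2 \left(-19\right) = 96 \cdot 96 + 2 \left(-19\right) = 9216 - 38 = 9178$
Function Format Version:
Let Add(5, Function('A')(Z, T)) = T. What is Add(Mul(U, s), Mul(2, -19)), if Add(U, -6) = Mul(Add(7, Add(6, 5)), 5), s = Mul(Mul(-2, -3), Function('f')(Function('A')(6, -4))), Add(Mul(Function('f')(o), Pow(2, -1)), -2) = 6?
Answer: 9178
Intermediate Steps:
Function('A')(Z, T) = Add(-5, T)
Function('f')(o) = 16 (Function('f')(o) = Add(4, Mul(2, 6)) = Add(4, 12) = 16)
s = 96 (s = Mul(Mul(-2, -3), 16) = Mul(6, 16) = 96)
U = 96 (U = Add(6, Mul(Add(7, Add(6, 5)), 5)) = Add(6, Mul(Add(7, 11), 5)) = Add(6, Mul(18, 5)) = Add(6, 90) = 96)
Add(Mul(U, s), Mul(2, -19)) = Add(Mul(96, 96), Mul(2, -19)) = Add(9216, -38) = 9178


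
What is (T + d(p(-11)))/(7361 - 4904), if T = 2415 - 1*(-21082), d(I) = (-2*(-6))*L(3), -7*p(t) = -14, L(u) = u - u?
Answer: 23497/2457 ≈ 9.5633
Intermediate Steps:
L(u) = 0
p(t) = 2 (p(t) = -⅐*(-14) = 2)
d(I) = 0 (d(I) = -2*(-6)*0 = 12*0 = 0)
T = 23497 (T = 2415 + 21082 = 23497)
(T + d(p(-11)))/(7361 - 4904) = (23497 + 0)/(7361 - 4904) = 23497/2457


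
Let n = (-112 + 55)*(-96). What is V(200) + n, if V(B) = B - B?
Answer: 5472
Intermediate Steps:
V(B) = 0
n = 5472 (n = -57*(-96) = 5472)
V(200) + n = 0 + 5472 = 5472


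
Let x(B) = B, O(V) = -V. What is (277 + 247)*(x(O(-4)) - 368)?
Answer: -190736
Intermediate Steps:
(277 + 247)*(x(O(-4)) - 368) = (277 + 247)*(-1*(-4) - 368) = 524*(4 - 368) = 524*(-364) = -190736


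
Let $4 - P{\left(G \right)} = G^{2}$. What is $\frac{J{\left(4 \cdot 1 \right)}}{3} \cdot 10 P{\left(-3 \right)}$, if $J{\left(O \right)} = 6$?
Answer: $-100$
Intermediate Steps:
$P{\left(G \right)} = 4 - G^{2}$
$\frac{J{\left(4 \cdot 1 \right)}}{3} \cdot 10 P{\left(-3 \right)} = \frac{6}{3} \cdot 10 \left(4 - \left(-3\right)^{2}\right) = 6 \cdot \frac{1}{3} \cdot 10 \left(4 - 9\right) = 2 \cdot 10 \left(4 - 9\right) = 20 \left(-5\right) = -100$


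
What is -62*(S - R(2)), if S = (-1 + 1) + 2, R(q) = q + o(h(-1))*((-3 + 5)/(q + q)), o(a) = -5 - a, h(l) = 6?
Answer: -341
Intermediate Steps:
R(q) = q - 11/q (R(q) = q + (-5 - 1*6)*((-3 + 5)/(q + q)) = q + (-5 - 6)*(2/((2*q))) = q - 22*1/(2*q) = q - 11/q)
S = 2 (S = 0 + 2 = 2)
-62*(S - R(2)) = -62*(2 - (2 - 11/2)) = -62*(2 - 1*(-7/2)) = -62*(2 + 7/2) = -62*11/2 = -341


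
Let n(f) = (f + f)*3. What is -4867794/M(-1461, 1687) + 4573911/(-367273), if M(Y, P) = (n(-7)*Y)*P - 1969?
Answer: -475259522556237/38018530867925 ≈ -12.501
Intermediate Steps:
n(f) = 6*f (n(f) = (2*f)*3 = 6*f)
M(Y, P) = -1969 - 42*P*Y (M(Y, P) = ((6*(-7))*Y)*P - 1969 = (-42*Y)*P - 1969 = -42*P*Y - 1969 = -1969 - 42*P*Y)
-4867794/M(-1461, 1687) + 4573911/(-367273) = -4867794/(-1969 - 42*1687*(-1461)) + 4573911/(-367273) = -4867794/(-1969 + 103517694) + 4573911*(-1/367273) = -4867794/103515725 - 4573911/367273 = -475259522556237/38018530867925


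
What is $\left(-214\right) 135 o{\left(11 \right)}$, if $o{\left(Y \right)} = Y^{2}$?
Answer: $-3495690$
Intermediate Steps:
$\left(-214\right) 135 o{\left(11 \right)} = \left(-214\right) 135 \cdot 11^{2} = \left(-28890\right) 121 = -3495690$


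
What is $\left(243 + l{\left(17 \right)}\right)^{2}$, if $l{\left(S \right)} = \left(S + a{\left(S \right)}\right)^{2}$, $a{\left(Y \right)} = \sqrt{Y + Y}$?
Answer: $359660 + 38488 \sqrt{34} \approx 5.8408 \cdot 10^{5}$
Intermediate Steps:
$a{\left(Y \right)} = \sqrt{2} \sqrt{Y}$ ($a{\left(Y \right)} = \sqrt{2 Y} = \sqrt{2} \sqrt{Y}$)
$l{\left(S \right)} = \left(S + \sqrt{2} \sqrt{S}\right)^{2}$
$\left(243 + l{\left(17 \right)}\right)^{2} = \left(243 + \left(17 + \sqrt{2} \sqrt{17}\right)^{2}\right)^{2} = \left(243 + \left(17 + \sqrt{34}\right)^{2}\right)^{2}$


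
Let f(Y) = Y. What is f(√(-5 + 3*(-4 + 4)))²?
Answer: -5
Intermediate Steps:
f(√(-5 + 3*(-4 + 4)))² = (√(-5 + 3*(-4 + 4)))² = (√(-5 + 3*0))² = (√(-5 + 0))² = (√(-5))² = (I*√5)² = -5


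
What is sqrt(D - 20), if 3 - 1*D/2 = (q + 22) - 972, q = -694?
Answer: sqrt(3274) ≈ 57.219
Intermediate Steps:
D = 3294 (D = 6 - 2*((-694 + 22) - 972) = 6 - 2*(-672 - 972) = 6 - 2*(-1644) = 6 + 3288 = 3294)
sqrt(D - 20) = sqrt(3294 - 20) = sqrt(3274)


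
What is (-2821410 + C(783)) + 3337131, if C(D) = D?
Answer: 516504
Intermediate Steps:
(-2821410 + C(783)) + 3337131 = (-2821410 + 783) + 3337131 = -2820627 + 3337131 = 516504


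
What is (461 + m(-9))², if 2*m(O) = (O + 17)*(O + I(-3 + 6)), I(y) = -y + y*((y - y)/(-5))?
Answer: 170569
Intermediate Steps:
I(y) = -y (I(y) = -y + y*(0*(-⅕)) = -y + y*0 = -y + 0 = -y)
m(O) = (-3 + O)*(17 + O)/2 (m(O) = ((O + 17)*(O - (-3 + 6)))/2 = ((17 + O)*(O - 1*3))/2 = ((17 + O)*(O - 3))/2 = ((17 + O)*(-3 + O))/2 = ((-3 + O)*(17 + O))/2 = (-3 + O)*(17 + O)/2)
(461 + m(-9))² = (461 + (-51/2 + (½)*(-9)² + 7*(-9)))² = (461 + (-51/2 + (½)*81 - 63))² = (461 + (-51/2 + 81/2 - 63))² = (461 - 48)² = 413² = 170569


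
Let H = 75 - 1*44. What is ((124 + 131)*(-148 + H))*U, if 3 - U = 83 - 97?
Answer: -507195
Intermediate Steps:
H = 31 (H = 75 - 44 = 31)
U = 17 (U = 3 - (83 - 97) = 3 - 1*(-14) = 3 + 14 = 17)
((124 + 131)*(-148 + H))*U = ((124 + 131)*(-148 + 31))*17 = (255*(-117))*17 = -29835*17 = -507195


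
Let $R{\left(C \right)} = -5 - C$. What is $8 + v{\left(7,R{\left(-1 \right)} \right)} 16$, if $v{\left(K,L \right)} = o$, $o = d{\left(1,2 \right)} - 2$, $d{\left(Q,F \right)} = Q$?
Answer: $-8$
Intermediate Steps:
$o = -1$ ($o = 1 - 2 = -1$)
$v{\left(K,L \right)} = -1$
$8 + v{\left(7,R{\left(-1 \right)} \right)} 16 = 8 - 16 = -8$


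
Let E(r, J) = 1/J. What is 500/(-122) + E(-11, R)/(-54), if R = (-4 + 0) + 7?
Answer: -40561/9882 ≈ -4.1045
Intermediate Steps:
R = 3 (R = -4 + 7 = 3)
500/(-122) + E(-11, R)/(-54) = 500/(-122) + 1/(3*(-54)) = 500*(-1/122) + (⅓)*(-1/54) = -250/61 - 1/162 = -40561/9882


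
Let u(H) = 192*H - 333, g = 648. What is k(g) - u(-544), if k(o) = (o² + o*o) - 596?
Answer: 943993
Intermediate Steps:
u(H) = -333 + 192*H
k(o) = -596 + 2*o² (k(o) = (o² + o²) - 596 = 2*o² - 596 = -596 + 2*o²)
k(g) - u(-544) = (-596 + 2*648²) - (-333 + 192*(-544)) = (-596 + 2*419904) - (-333 - 104448) = (-596 + 839808) - 1*(-104781) = 839212 + 104781 = 943993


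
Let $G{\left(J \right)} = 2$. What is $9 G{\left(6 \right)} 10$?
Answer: $180$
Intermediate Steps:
$9 G{\left(6 \right)} 10 = 9 \cdot 2 \cdot 10 = 18 \cdot 10 = 180$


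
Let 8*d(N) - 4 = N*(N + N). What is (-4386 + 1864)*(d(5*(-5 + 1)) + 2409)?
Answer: -6328959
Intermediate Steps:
d(N) = 1/2 + N**2/4 (d(N) = 1/2 + (N*(N + N))/8 = 1/2 + (N*(2*N))/8 = 1/2 + (2*N**2)/8 = 1/2 + N**2/4)
(-4386 + 1864)*(d(5*(-5 + 1)) + 2409) = (-4386 + 1864)*((1/2 + (5*(-5 + 1))**2/4) + 2409) = -2522*((1/2 + (5*(-4))**2/4) + 2409) = -2522*((1/2 + (1/4)*(-20)**2) + 2409) = -2522*((1/2 + (1/4)*400) + 2409) = -2522*((1/2 + 100) + 2409) = -2522*(201/2 + 2409) = -2522*5019/2 = -6328959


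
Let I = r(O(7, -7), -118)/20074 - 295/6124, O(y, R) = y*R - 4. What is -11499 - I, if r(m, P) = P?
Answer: -706800973181/61466588 ≈ -11499.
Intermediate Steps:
O(y, R) = -4 + R*y (O(y, R) = R*y - 4 = -4 + R*y)
I = -3322231/61466588 (I = -118/20074 - 295/6124 = -118*1/20074 - 295*1/6124 = -59/10037 - 295/6124 = -3322231/61466588 ≈ -0.054049)
-11499 - I = -11499 - 1*(-3322231/61466588) = -11499 + 3322231/61466588 = -706800973181/61466588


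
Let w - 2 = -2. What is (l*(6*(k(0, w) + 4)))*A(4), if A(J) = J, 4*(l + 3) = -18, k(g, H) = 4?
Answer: -1440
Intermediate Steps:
w = 0 (w = 2 - 2 = 0)
l = -15/2 (l = -3 + (¼)*(-18) = -3 - 9/2 = -15/2 ≈ -7.5000)
(l*(6*(k(0, w) + 4)))*A(4) = -45*(4 + 4)*4 = -45*8*4 = -15/2*48*4 = -360*4 = -1440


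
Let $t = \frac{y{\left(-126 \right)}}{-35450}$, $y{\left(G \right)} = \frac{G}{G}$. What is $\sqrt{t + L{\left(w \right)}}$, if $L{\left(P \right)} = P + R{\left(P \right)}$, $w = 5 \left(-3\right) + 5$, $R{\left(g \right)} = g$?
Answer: $\frac{i \sqrt{1005363418}}{7090} \approx 4.4721 i$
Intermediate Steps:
$y{\left(G \right)} = 1$
$w = -10$ ($w = -15 + 5 = -10$)
$t = - \frac{1}{35450}$ ($t = 1 \frac{1}{-35450} = 1 \left(- \frac{1}{35450}\right) = - \frac{1}{35450} \approx -2.8209 \cdot 10^{-5}$)
$L{\left(P \right)} = 2 P$ ($L{\left(P \right)} = P + P = 2 P$)
$\sqrt{t + L{\left(w \right)}} = \sqrt{- \frac{1}{35450} + 2 \left(-10\right)} = \sqrt{- \frac{1}{35450} - 20} = \sqrt{- \frac{709001}{35450}} = \frac{i \sqrt{1005363418}}{7090}$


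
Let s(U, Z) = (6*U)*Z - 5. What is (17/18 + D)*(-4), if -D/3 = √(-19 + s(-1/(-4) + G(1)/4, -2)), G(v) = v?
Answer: -34/9 + 12*I*√30 ≈ -3.7778 + 65.727*I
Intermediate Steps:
s(U, Z) = -5 + 6*U*Z (s(U, Z) = 6*U*Z - 5 = -5 + 6*U*Z)
D = -3*I*√30 (D = -3*√(-19 + (-5 + 6*(-1/(-4) + 1/4)*(-2))) = -3*√(-19 + (-5 + 6*(-1*(-¼) + 1*(¼))*(-2))) = -3*√(-19 + (-5 + 6*(¼ + ¼)*(-2))) = -3*√(-19 + (-5 + 6*(½)*(-2))) = -3*√(-19 + (-5 - 6)) = -3*√(-19 - 11) = -3*I*√30 ≈ -16.432*I)
(17/18 + D)*(-4) = (17/18 - 3*I*√30)*(-4) = -34/9 + 12*I*√30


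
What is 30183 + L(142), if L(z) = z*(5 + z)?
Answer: 51057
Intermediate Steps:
30183 + L(142) = 30183 + 142*(5 + 142) = 30183 + 142*147 = 30183 + 20874 = 51057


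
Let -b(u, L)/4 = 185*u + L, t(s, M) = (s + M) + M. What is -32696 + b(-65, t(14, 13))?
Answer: 15244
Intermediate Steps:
t(s, M) = s + 2*M (t(s, M) = (M + s) + M = s + 2*M)
b(u, L) = -740*u - 4*L (b(u, L) = -4*(185*u + L) = -4*(L + 185*u) = -740*u - 4*L)
-32696 + b(-65, t(14, 13)) = -32696 + (-740*(-65) - 4*(14 + 2*13)) = -32696 + (48100 - 4*(14 + 26)) = -32696 + (48100 - 4*40) = -32696 + (48100 - 160) = -32696 + 47940 = 15244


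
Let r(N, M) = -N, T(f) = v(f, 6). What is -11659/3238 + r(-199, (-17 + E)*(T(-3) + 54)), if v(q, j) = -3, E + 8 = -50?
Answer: 632703/3238 ≈ 195.40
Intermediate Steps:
E = -58 (E = -8 - 50 = -58)
T(f) = -3
-11659/3238 + r(-199, (-17 + E)*(T(-3) + 54)) = -11659/3238 - 1*(-199) = -11659*1/3238 + 199 = -11659/3238 + 199 = 632703/3238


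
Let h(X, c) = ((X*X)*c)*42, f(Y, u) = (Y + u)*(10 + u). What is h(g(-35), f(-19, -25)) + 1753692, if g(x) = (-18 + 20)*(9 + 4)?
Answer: 20492412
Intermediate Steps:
f(Y, u) = (10 + u)*(Y + u)
g(x) = 26 (g(x) = 2*13 = 26)
h(X, c) = 42*c*X² (h(X, c) = (X²*c)*42 = (c*X²)*42 = 42*c*X²)
h(g(-35), f(-19, -25)) + 1753692 = 42*((-25)² + 10*(-19) + 10*(-25) - 19*(-25))*26² + 1753692 = 42*(625 - 190 - 250 + 475)*676 + 1753692 = 42*660*676 + 1753692 = 18738720 + 1753692 = 20492412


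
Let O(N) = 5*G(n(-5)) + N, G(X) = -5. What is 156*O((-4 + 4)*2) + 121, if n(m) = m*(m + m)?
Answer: -3779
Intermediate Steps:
n(m) = 2*m² (n(m) = m*(2*m) = 2*m²)
O(N) = -25 + N (O(N) = 5*(-5) + N = -25 + N)
156*O((-4 + 4)*2) + 121 = 156*(-25 + (-4 + 4)*2) + 121 = 156*(-25 + 0*2) + 121 = 156*(-25 + 0) + 121 = 156*(-25) + 121 = -3900 + 121 = -3779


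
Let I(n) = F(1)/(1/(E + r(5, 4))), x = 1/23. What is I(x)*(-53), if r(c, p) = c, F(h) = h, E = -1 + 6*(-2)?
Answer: 424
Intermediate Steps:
E = -13 (E = -1 - 12 = -13)
x = 1/23 ≈ 0.043478
I(n) = -8 (I(n) = 1/1/(-13 + 5) = 1/1/(-8) = 1/(-⅛) = 1*(-8) = -8)
I(x)*(-53) = -8*(-53) = 424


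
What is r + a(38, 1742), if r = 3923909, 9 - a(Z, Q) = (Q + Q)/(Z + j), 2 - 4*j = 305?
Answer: 592525554/151 ≈ 3.9240e+6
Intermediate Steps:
j = -303/4 (j = ½ - ¼*305 = ½ - 305/4 = -303/4 ≈ -75.750)
a(Z, Q) = 9 - 2*Q/(-303/4 + Z) (a(Z, Q) = 9 - (Q + Q)/(Z - 303/4) = 9 - 2*Q/(-303/4 + Z))
r + a(38, 1742) = 3923909 + (-2727 - 8*1742 + 36*38)/(-303 + 4*38) = 3923909 + (-2727 - 13936 + 1368)/(-303 + 152) = 3923909 - 15295/(-151) = 3923909 - 1/151*(-15295) = 3923909 + 15295/151 = 592525554/151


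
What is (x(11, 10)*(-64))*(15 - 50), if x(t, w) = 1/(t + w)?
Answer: 320/3 ≈ 106.67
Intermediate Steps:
(x(11, 10)*(-64))*(15 - 50) = (-64/(11 + 10))*(15 - 50) = (-64/21)*(-35) = ((1/21)*(-64))*(-35) = -64/21*(-35) = 320/3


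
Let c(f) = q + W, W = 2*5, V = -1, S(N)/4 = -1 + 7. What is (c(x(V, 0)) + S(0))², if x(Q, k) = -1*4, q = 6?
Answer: 1600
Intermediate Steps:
S(N) = 24 (S(N) = 4*(-1 + 7) = 4*6 = 24)
W = 10
x(Q, k) = -4
c(f) = 16 (c(f) = 6 + 10 = 16)
(c(x(V, 0)) + S(0))² = (16 + 24)² = 40² = 1600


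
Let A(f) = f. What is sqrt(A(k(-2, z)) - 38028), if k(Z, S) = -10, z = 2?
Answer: I*sqrt(38038) ≈ 195.03*I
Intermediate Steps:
sqrt(A(k(-2, z)) - 38028) = sqrt(-10 - 38028) = sqrt(-38038) = I*sqrt(38038)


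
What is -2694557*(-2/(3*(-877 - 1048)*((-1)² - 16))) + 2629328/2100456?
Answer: 160380032972/2527111125 ≈ 63.464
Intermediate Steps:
-2694557*(-2/(3*(-877 - 1048)*((-1)² - 16))) + 2629328/2100456 = -2694557*2/(5775*(1 - 16)) + 2629328*(1/2100456) = -2694557/((-(-28875)*(-3)/2)) + 328666/262557 = -2694557/((-1925*45/2)) + 328666/262557 = -2694557/(-86625/2) + 328666/262557 = -2694557*(-2/86625) + 328666/262557 = 5389114/86625 + 328666/262557 = 160380032972/2527111125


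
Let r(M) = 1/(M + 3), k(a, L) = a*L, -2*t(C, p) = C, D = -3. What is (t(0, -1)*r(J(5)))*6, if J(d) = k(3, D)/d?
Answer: 0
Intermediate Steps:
t(C, p) = -C/2
k(a, L) = L*a
J(d) = -9/d (J(d) = (-3*3)/d = -9/d)
r(M) = 1/(3 + M)
(t(0, -1)*r(J(5)))*6 = ((-1/2*0)/(3 - 9/5))*6 = (0/(3 - 9*1/5))*6 = (0/(3 - 9/5))*6 = (0/(6/5))*6 = (0*(5/6))*6 = 0*6 = 0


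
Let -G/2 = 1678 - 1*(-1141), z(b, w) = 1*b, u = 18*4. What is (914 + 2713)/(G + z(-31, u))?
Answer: -3627/5669 ≈ -0.63980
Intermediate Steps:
u = 72
z(b, w) = b
G = -5638 (G = -2*(1678 - 1*(-1141)) = -2*(1678 + 1141) = -2*2819 = -5638)
(914 + 2713)/(G + z(-31, u)) = (914 + 2713)/(-5638 - 31) = 3627/(-5669) = 3627*(-1/5669) = -3627/5669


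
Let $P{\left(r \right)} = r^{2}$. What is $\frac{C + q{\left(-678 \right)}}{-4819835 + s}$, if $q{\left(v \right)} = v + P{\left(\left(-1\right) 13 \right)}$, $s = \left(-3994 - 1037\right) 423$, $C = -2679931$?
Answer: $\frac{95730}{248141} \approx 0.38579$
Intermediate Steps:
$s = -2128113$ ($s = \left(-5031\right) 423 = -2128113$)
$q{\left(v \right)} = 169 + v$ ($q{\left(v \right)} = v + \left(\left(-1\right) 13\right)^{2} = v + \left(-13\right)^{2} = v + 169 = 169 + v$)
$\frac{C + q{\left(-678 \right)}}{-4819835 + s} = \frac{-2679931 + \left(169 - 678\right)}{-4819835 - 2128113} = \frac{-2679931 - 509}{-6947948} = \left(-2680440\right) \left(- \frac{1}{6947948}\right) = \frac{95730}{248141}$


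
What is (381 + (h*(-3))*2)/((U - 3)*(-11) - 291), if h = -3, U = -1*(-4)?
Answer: -399/302 ≈ -1.3212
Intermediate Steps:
U = 4
(381 + (h*(-3))*2)/((U - 3)*(-11) - 291) = (381 - 3*(-3)*2)/((4 - 3)*(-11) - 291) = (381 + 9*2)/(1*(-11) - 291) = (381 + 18)/(-11 - 291) = 399/(-302) = 399*(-1/302) = -399/302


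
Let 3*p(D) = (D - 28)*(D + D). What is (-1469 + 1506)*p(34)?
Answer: 5032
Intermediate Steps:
p(D) = 2*D*(-28 + D)/3 (p(D) = ((D - 28)*(D + D))/3 = ((-28 + D)*(2*D))/3 = (2*D*(-28 + D))/3 = 2*D*(-28 + D)/3)
(-1469 + 1506)*p(34) = (-1469 + 1506)*((⅔)*34*(-28 + 34)) = 37*((⅔)*34*6) = 37*136 = 5032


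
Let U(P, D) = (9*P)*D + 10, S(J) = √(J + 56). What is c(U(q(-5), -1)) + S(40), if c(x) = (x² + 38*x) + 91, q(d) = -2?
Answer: 1939 + 4*√6 ≈ 1948.8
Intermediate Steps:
S(J) = √(56 + J)
U(P, D) = 10 + 9*D*P (U(P, D) = 9*D*P + 10 = 10 + 9*D*P)
c(x) = 91 + x² + 38*x
c(U(q(-5), -1)) + S(40) = (91 + (10 + 9*(-1)*(-2))² + 38*(10 + 9*(-1)*(-2))) + √(56 + 40) = (91 + (10 + 18)² + 38*(10 + 18)) + √96 = (91 + 28² + 38*28) + 4*√6 = (91 + 784 + 1064) + 4*√6 = 1939 + 4*√6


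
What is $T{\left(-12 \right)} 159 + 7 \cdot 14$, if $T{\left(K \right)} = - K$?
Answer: $2006$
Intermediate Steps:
$T{\left(-12 \right)} 159 + 7 \cdot 14 = \left(-1\right) \left(-12\right) 159 + 7 \cdot 14 = 12 \cdot 159 + 98 = 1908 + 98 = 2006$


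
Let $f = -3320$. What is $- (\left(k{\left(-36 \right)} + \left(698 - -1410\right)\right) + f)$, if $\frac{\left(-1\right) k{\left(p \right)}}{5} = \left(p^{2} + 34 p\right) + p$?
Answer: $1392$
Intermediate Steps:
$k{\left(p \right)} = - 175 p - 5 p^{2}$ ($k{\left(p \right)} = - 5 \left(\left(p^{2} + 34 p\right) + p\right) = - 5 \left(p^{2} + 35 p\right) = - 175 p - 5 p^{2}$)
$- (\left(k{\left(-36 \right)} + \left(698 - -1410\right)\right) + f) = - (\left(\left(-5\right) \left(-36\right) \left(35 - 36\right) + \left(698 - -1410\right)\right) - 3320) = - (\left(\left(-5\right) \left(-36\right) \left(-1\right) + \left(698 + 1410\right)\right) - 3320) = - (\left(-180 + 2108\right) - 3320) = - (1928 - 3320) = \left(-1\right) \left(-1392\right) = 1392$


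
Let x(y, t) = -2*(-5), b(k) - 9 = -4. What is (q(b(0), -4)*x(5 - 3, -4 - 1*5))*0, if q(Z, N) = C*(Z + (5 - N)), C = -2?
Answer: 0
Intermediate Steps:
b(k) = 5 (b(k) = 9 - 4 = 5)
q(Z, N) = -10 - 2*Z + 2*N (q(Z, N) = -2*(Z + (5 - N)) = -2*(5 + Z - N) = -10 - 2*Z + 2*N)
x(y, t) = 10
(q(b(0), -4)*x(5 - 3, -4 - 1*5))*0 = ((-10 - 2*5 + 2*(-4))*10)*0 = ((-10 - 10 - 8)*10)*0 = -28*10*0 = -280*0 = 0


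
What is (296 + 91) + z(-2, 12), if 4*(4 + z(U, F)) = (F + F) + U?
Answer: 777/2 ≈ 388.50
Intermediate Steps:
z(U, F) = -4 + F/2 + U/4 (z(U, F) = -4 + ((F + F) + U)/4 = -4 + (2*F + U)/4 = -4 + (U + 2*F)/4 = -4 + (F/2 + U/4) = -4 + F/2 + U/4)
(296 + 91) + z(-2, 12) = (296 + 91) + (-4 + (1/2)*12 + (1/4)*(-2)) = 387 + (-4 + 6 - 1/2) = 387 + 3/2 = 777/2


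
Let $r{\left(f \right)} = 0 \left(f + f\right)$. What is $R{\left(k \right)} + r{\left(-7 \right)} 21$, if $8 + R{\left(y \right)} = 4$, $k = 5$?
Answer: $-4$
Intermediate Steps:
$R{\left(y \right)} = -4$ ($R{\left(y \right)} = -8 + 4 = -4$)
$r{\left(f \right)} = 0$ ($r{\left(f \right)} = 0 \cdot 2 f = 0$)
$R{\left(k \right)} + r{\left(-7 \right)} 21 = -4 + 0 \cdot 21 = -4 + 0 = -4$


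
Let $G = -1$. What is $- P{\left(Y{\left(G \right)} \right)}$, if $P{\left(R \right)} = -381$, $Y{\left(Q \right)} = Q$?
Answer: $381$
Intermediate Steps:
$- P{\left(Y{\left(G \right)} \right)} = \left(-1\right) \left(-381\right) = 381$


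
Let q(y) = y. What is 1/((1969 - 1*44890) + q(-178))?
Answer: -1/43099 ≈ -2.3202e-5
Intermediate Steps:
1/((1969 - 1*44890) + q(-178)) = 1/((1969 - 1*44890) - 178) = 1/((1969 - 44890) - 178) = 1/(-42921 - 178) = 1/(-43099) = -1/43099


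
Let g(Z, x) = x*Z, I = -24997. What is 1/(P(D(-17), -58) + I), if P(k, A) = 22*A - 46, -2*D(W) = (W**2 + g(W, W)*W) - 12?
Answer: -1/26319 ≈ -3.7995e-5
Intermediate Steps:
g(Z, x) = Z*x
D(W) = 6 - W**2/2 - W**3/2 (D(W) = -((W**2 + (W*W)*W) - 12)/2 = -((W**2 + W**2*W) - 12)/2 = -((W**2 + W**3) - 12)/2 = -(-12 + W**2 + W**3)/2 = 6 - W**2/2 - W**3/2)
P(k, A) = -46 + 22*A
1/(P(D(-17), -58) + I) = 1/((-46 + 22*(-58)) - 24997) = 1/((-46 - 1276) - 24997) = 1/(-1322 - 24997) = 1/(-26319) = -1/26319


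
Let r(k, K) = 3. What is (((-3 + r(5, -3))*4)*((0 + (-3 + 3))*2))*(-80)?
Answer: 0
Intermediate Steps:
(((-3 + r(5, -3))*4)*((0 + (-3 + 3))*2))*(-80) = (((-3 + 3)*4)*((0 + (-3 + 3))*2))*(-80) = ((0*4)*((0 + 0)*2))*(-80) = (0*(0*2))*(-80) = (0*0)*(-80) = 0*(-80) = 0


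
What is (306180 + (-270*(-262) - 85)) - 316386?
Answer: 60449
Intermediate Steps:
(306180 + (-270*(-262) - 85)) - 316386 = (306180 + (70740 - 85)) - 316386 = (306180 + 70655) - 316386 = 376835 - 316386 = 60449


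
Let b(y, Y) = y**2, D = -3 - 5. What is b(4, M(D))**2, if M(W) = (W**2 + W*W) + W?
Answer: 256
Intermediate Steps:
D = -8
M(W) = W + 2*W**2 (M(W) = (W**2 + W**2) + W = 2*W**2 + W = W + 2*W**2)
b(4, M(D))**2 = (4**2)**2 = 16**2 = 256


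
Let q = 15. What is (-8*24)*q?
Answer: -2880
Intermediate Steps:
(-8*24)*q = -8*24*15 = -192*15 = -2880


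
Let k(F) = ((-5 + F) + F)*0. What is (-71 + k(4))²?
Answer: 5041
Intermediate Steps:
k(F) = 0 (k(F) = (-5 + 2*F)*0 = 0)
(-71 + k(4))² = (-71 + 0)² = (-71)² = 5041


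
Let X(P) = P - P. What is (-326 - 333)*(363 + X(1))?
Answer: -239217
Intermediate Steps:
X(P) = 0
(-326 - 333)*(363 + X(1)) = (-326 - 333)*(363 + 0) = -659*363 = -239217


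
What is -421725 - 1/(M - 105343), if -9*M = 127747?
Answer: -453706093641/1075834 ≈ -4.2173e+5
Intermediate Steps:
M = -127747/9 (M = -1/9*127747 = -127747/9 ≈ -14194.)
-421725 - 1/(M - 105343) = -421725 - 1/(-127747/9 - 105343) = -421725 - 1/(-1075834/9) = -421725 - 1*(-9/1075834) = -421725 + 9/1075834 = -453706093641/1075834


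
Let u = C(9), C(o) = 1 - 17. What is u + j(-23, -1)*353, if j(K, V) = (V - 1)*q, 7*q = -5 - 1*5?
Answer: 6948/7 ≈ 992.57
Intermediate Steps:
q = -10/7 (q = (-5 - 1*5)/7 = (-5 - 5)/7 = (⅐)*(-10) = -10/7 ≈ -1.4286)
C(o) = -16
u = -16
j(K, V) = 10/7 - 10*V/7 (j(K, V) = (V - 1)*(-10/7) = (-1 + V)*(-10/7) = 10/7 - 10*V/7)
u + j(-23, -1)*353 = -16 + (10/7 - 10/7*(-1))*353 = -16 + (10/7 + 10/7)*353 = -16 + (20/7)*353 = -16 + 7060/7 = 6948/7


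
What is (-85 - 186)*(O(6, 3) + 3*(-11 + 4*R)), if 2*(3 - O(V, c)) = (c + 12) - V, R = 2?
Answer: 5691/2 ≈ 2845.5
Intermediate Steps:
O(V, c) = -3 + V/2 - c/2 (O(V, c) = 3 - ((c + 12) - V)/2 = 3 - ((12 + c) - V)/2 = 3 - (12 + c - V)/2 = 3 + (-6 + V/2 - c/2) = -3 + V/2 - c/2)
(-85 - 186)*(O(6, 3) + 3*(-11 + 4*R)) = (-85 - 186)*((-3 + (½)*6 - ½*3) + 3*(-11 + 4*2)) = -271*((-3 + 3 - 3/2) + 3*(-11 + 8)) = -271*(-3/2 + 3*(-3)) = -271*(-3/2 - 9) = -271*(-21/2) = 5691/2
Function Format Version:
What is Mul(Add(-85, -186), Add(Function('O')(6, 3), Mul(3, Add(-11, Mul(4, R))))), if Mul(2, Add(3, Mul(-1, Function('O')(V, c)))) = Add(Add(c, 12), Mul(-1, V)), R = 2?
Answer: Rational(5691, 2) ≈ 2845.5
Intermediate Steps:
Function('O')(V, c) = Add(-3, Mul(Rational(1, 2), V), Mul(Rational(-1, 2), c)) (Function('O')(V, c) = Add(3, Mul(Rational(-1, 2), Add(Add(c, 12), Mul(-1, V)))) = Add(3, Mul(Rational(-1, 2), Add(Add(12, c), Mul(-1, V)))) = Add(3, Mul(Rational(-1, 2), Add(12, c, Mul(-1, V)))) = Add(3, Add(-6, Mul(Rational(1, 2), V), Mul(Rational(-1, 2), c))) = Add(-3, Mul(Rational(1, 2), V), Mul(Rational(-1, 2), c)))
Mul(Add(-85, -186), Add(Function('O')(6, 3), Mul(3, Add(-11, Mul(4, R))))) = Mul(Add(-85, -186), Add(Add(-3, Mul(Rational(1, 2), 6), Mul(Rational(-1, 2), 3)), Mul(3, Add(-11, Mul(4, 2))))) = Mul(-271, Add(Add(-3, 3, Rational(-3, 2)), Mul(3, Add(-11, 8)))) = Mul(-271, Add(Rational(-3, 2), Mul(3, -3))) = Mul(-271, Add(Rational(-3, 2), -9)) = Mul(-271, Rational(-21, 2)) = Rational(5691, 2)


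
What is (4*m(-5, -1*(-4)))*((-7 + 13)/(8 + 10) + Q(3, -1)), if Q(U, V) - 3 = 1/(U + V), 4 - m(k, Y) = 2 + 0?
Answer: 92/3 ≈ 30.667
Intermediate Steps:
m(k, Y) = 2 (m(k, Y) = 4 - (2 + 0) = 4 - 1*2 = 4 - 2 = 2)
Q(U, V) = 3 + 1/(U + V)
(4*m(-5, -1*(-4)))*((-7 + 13)/(8 + 10) + Q(3, -1)) = (4*2)*((-7 + 13)/(8 + 10) + (1 + 3*3 + 3*(-1))/(3 - 1)) = 8*(6/18 + (1 + 9 - 3)/2) = 8*(6*(1/18) + (½)*7) = 8*(⅓ + 7/2) = 8*(23/6) = 92/3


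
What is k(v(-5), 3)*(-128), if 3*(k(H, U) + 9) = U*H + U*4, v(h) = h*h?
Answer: -2560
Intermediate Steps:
v(h) = h²
k(H, U) = -9 + 4*U/3 + H*U/3 (k(H, U) = -9 + (U*H + U*4)/3 = -9 + (H*U + 4*U)/3 = -9 + (4*U + H*U)/3 = -9 + (4*U/3 + H*U/3) = -9 + 4*U/3 + H*U/3)
k(v(-5), 3)*(-128) = (-9 + (4/3)*3 + (⅓)*(-5)²*3)*(-128) = (-9 + 4 + (⅓)*25*3)*(-128) = (-9 + 4 + 25)*(-128) = 20*(-128) = -2560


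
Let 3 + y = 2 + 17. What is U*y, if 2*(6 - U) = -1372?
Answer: 11072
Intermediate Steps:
y = 16 (y = -3 + (2 + 17) = -3 + 19 = 16)
U = 692 (U = 6 - ½*(-1372) = 6 + 686 = 692)
U*y = 692*16 = 11072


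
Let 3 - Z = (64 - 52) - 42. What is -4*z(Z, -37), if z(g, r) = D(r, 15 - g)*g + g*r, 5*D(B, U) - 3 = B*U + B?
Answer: -59004/5 ≈ -11801.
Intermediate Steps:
D(B, U) = ⅗ + B/5 + B*U/5 (D(B, U) = ⅗ + (B*U + B)/5 = ⅗ + (B + B*U)/5 = ⅗ + (B/5 + B*U/5) = ⅗ + B/5 + B*U/5)
Z = 33 (Z = 3 - ((64 - 52) - 42) = 3 - (12 - 42) = 3 - 1*(-30) = 3 + 30 = 33)
z(g, r) = g*r + g*(⅗ + r/5 + r*(15 - g)/5) (z(g, r) = (⅗ + r/5 + r*(15 - g)/5)*g + g*r = g*(⅗ + r/5 + r*(15 - g)/5) + g*r = g*r + g*(⅗ + r/5 + r*(15 - g)/5))
-4*z(Z, -37) = -4*33*(3 + 21*(-37) - 1*33*(-37))/5 = -4*33*(3 - 777 + 1221)/5 = -4*33*447/5 = -4*14751/5 = -59004/5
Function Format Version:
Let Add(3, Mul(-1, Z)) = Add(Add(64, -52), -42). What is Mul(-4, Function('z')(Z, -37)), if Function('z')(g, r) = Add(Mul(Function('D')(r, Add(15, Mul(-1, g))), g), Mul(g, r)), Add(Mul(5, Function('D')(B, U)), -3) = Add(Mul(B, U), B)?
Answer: Rational(-59004, 5) ≈ -11801.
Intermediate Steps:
Function('D')(B, U) = Add(Rational(3, 5), Mul(Rational(1, 5), B), Mul(Rational(1, 5), B, U)) (Function('D')(B, U) = Add(Rational(3, 5), Mul(Rational(1, 5), Add(Mul(B, U), B))) = Add(Rational(3, 5), Mul(Rational(1, 5), Add(B, Mul(B, U)))) = Add(Rational(3, 5), Add(Mul(Rational(1, 5), B), Mul(Rational(1, 5), B, U))) = Add(Rational(3, 5), Mul(Rational(1, 5), B), Mul(Rational(1, 5), B, U)))
Z = 33 (Z = Add(3, Mul(-1, Add(Add(64, -52), -42))) = Add(3, Mul(-1, Add(12, -42))) = Add(3, Mul(-1, -30)) = Add(3, 30) = 33)
Function('z')(g, r) = Add(Mul(g, r), Mul(g, Add(Rational(3, 5), Mul(Rational(1, 5), r), Mul(Rational(1, 5), r, Add(15, Mul(-1, g)))))) (Function('z')(g, r) = Add(Mul(Add(Rational(3, 5), Mul(Rational(1, 5), r), Mul(Rational(1, 5), r, Add(15, Mul(-1, g)))), g), Mul(g, r)) = Add(Mul(g, Add(Rational(3, 5), Mul(Rational(1, 5), r), Mul(Rational(1, 5), r, Add(15, Mul(-1, g))))), Mul(g, r)) = Add(Mul(g, r), Mul(g, Add(Rational(3, 5), Mul(Rational(1, 5), r), Mul(Rational(1, 5), r, Add(15, Mul(-1, g)))))))
Mul(-4, Function('z')(Z, -37)) = Mul(-4, Mul(Rational(1, 5), 33, Add(3, Mul(21, -37), Mul(-1, 33, -37)))) = Mul(-4, Mul(Rational(1, 5), 33, Add(3, -777, 1221))) = Mul(-4, Mul(Rational(1, 5), 33, 447)) = Mul(-4, Rational(14751, 5)) = Rational(-59004, 5)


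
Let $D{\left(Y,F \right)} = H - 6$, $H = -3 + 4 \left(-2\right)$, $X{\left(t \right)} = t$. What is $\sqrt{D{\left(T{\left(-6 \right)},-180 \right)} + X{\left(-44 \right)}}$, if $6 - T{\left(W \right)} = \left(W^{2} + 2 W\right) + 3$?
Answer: $i \sqrt{61} \approx 7.8102 i$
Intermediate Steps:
$T{\left(W \right)} = 3 - W^{2} - 2 W$ ($T{\left(W \right)} = 6 - \left(\left(W^{2} + 2 W\right) + 3\right) = 6 - \left(3 + W^{2} + 2 W\right) = 3 - W^{2} - 2 W$)
$H = -11$ ($H = -3 - 8 = -11$)
$D{\left(Y,F \right)} = -17$ ($D{\left(Y,F \right)} = -11 - 6 = -17$)
$\sqrt{D{\left(T{\left(-6 \right)},-180 \right)} + X{\left(-44 \right)}} = \sqrt{-17 - 44} = \sqrt{-61} = i \sqrt{61}$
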